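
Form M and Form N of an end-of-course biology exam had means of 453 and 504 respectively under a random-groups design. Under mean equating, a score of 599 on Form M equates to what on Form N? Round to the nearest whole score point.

Mean equating: y = x + (M_Y − M_X) = 599 + (504 − 453) = 650

650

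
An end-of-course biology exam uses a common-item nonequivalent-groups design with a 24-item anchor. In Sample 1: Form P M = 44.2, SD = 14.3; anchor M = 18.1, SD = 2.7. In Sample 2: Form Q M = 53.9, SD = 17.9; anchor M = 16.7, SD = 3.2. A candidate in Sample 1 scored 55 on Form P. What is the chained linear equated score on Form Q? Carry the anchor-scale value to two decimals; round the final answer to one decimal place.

73.1

Form P → anchor (Sample 1): v = (2.7/14.3)(55 − 44.2) + 18.1 = 20.14
anchor → Form Q (Sample 2): y = (17.9/3.2)(20.14 − 16.7) + 53.9 = 73.1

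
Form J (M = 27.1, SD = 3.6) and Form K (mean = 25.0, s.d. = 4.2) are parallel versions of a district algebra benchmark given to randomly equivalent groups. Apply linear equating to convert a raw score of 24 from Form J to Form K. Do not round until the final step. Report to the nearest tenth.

21.4

Linear equating: y = (SD_Y/SD_X)(x − M_X) + M_Y
y = (4.2/3.6)(24 − 27.1) + 25.0
y = 1.166667 × -3.1 + 25.0 = -3.6167 + 25.0 = 21.4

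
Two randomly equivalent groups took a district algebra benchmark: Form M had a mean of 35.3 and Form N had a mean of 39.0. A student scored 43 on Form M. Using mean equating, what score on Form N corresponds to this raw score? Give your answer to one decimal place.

Mean equating: y = x + (M_Y − M_X) = 43 + (39.0 − 35.3) = 46.7

46.7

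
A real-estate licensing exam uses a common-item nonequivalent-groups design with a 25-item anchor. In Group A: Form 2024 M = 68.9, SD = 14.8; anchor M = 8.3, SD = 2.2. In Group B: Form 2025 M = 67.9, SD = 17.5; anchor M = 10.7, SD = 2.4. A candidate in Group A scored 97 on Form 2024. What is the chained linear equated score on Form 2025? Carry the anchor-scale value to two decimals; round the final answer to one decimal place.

Form 2024 → anchor (Group A): v = (2.2/14.8)(97 − 68.9) + 8.3 = 12.48
anchor → Form 2025 (Group B): y = (17.5/2.4)(12.48 − 10.7) + 67.9 = 80.9

80.9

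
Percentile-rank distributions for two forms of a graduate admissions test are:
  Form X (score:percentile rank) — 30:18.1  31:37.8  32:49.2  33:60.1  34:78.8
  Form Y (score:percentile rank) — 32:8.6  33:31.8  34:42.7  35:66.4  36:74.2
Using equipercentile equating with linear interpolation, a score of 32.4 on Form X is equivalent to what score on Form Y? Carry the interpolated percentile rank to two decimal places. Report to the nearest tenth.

34.5

PR of 32.4 on Form X: 49.2 + (32.4 − 32)/(33 − 32) × (60.1 − 49.2) = 53.56
On Form Y, PR 53.56 falls between score 34 (PR 42.7) and 35 (PR 66.4).
Interpolate: 34 + (53.56 − 42.7)/(66.4 − 42.7) × (35 − 34) = 34.5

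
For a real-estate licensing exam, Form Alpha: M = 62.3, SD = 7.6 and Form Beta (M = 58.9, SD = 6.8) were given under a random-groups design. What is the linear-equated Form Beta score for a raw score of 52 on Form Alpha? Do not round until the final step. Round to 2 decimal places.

49.68

Linear equating: y = (SD_Y/SD_X)(x − M_X) + M_Y
y = (6.8/7.6)(52 − 62.3) + 58.9
y = 0.894737 × -10.3 + 58.9 = -9.2158 + 58.9 = 49.68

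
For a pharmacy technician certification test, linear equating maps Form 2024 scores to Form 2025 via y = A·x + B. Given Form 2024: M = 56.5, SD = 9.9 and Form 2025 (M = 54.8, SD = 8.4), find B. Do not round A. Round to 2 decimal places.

A = SD_Y / SD_X = 8.4 / 9.9 = 0.848485
B = M_Y − A·M_X = 54.8 − 0.848485 × 56.5 = 6.86

6.86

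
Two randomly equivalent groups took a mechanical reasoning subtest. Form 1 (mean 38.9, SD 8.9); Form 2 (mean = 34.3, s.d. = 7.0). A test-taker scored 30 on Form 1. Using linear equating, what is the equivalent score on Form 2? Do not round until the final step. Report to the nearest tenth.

Linear equating: y = (SD_Y/SD_X)(x − M_X) + M_Y
y = (7.0/8.9)(30 − 38.9) + 34.3
y = 0.786517 × -8.9 + 34.3 = -7.0000 + 34.3 = 27.3

27.3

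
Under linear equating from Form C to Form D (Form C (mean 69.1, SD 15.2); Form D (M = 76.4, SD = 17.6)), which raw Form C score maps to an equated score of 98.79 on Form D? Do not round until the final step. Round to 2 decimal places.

Invert y = (SD_Y/SD_X)(x − M_X) + M_Y:
x = (SD_X/SD_Y)(y − M_Y) + M_X = (15.2/17.6)(98.79 − 76.4) + 69.1
x = 0.863636 × 22.390 + 69.1 = 88.44

88.44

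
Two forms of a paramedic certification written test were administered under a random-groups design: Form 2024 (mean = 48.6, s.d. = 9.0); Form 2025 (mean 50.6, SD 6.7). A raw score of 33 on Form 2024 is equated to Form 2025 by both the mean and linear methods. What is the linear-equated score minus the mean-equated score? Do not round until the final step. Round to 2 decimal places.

3.99

Mean-equated: 33 + (50.6 − 48.6) = 35.00
Linear-equated: (6.7/9.0)(33 − 48.6) + 50.6 = 38.987
Difference = 38.987 − 35.00 = 3.99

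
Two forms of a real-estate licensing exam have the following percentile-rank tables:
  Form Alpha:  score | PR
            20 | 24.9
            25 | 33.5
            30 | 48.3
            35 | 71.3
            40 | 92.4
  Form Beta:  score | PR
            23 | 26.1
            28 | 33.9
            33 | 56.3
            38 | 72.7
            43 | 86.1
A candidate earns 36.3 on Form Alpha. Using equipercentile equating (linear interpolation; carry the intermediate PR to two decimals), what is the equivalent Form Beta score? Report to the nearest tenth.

PR of 36.3 on Form Alpha: 71.3 + (36.3 − 35)/(40 − 35) × (92.4 − 71.3) = 76.79
On Form Beta, PR 76.79 falls between score 38 (PR 72.7) and 43 (PR 86.1).
Interpolate: 38 + (76.79 − 72.7)/(86.1 − 72.7) × (43 − 38) = 39.5

39.5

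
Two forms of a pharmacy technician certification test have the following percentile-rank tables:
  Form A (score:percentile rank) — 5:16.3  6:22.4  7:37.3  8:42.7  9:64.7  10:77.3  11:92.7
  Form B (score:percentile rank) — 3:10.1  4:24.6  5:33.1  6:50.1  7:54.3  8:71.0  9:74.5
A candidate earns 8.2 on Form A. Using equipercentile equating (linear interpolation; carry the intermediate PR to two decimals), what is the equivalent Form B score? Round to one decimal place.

PR of 8.2 on Form A: 42.7 + (8.2 − 8)/(9 − 8) × (64.7 − 42.7) = 47.10
On Form B, PR 47.10 falls between score 5 (PR 33.1) and 6 (PR 50.1).
Interpolate: 5 + (47.10 − 33.1)/(50.1 − 33.1) × (6 − 5) = 5.8

5.8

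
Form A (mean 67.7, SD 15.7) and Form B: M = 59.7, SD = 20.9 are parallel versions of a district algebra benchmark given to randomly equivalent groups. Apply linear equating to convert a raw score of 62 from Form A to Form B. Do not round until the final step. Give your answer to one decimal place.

Linear equating: y = (SD_Y/SD_X)(x − M_X) + M_Y
y = (20.9/15.7)(62 − 67.7) + 59.7
y = 1.331210 × -5.7 + 59.7 = -7.5879 + 59.7 = 52.1

52.1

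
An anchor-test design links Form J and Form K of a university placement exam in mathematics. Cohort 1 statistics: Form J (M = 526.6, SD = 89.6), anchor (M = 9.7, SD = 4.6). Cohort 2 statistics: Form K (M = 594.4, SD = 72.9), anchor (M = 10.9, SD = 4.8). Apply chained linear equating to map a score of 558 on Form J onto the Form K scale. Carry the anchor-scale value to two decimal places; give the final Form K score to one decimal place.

Form J → anchor (Cohort 1): v = (4.6/89.6)(558 − 526.6) + 9.7 = 11.31
anchor → Form K (Cohort 2): y = (72.9/4.8)(11.31 − 10.9) + 594.4 = 600.6

600.6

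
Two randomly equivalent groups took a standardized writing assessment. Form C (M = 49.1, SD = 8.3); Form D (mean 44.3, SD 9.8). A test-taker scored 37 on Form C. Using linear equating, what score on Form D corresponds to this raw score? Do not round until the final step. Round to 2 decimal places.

30.01

Linear equating: y = (SD_Y/SD_X)(x − M_X) + M_Y
y = (9.8/8.3)(37 − 49.1) + 44.3
y = 1.180723 × -12.1 + 44.3 = -14.2867 + 44.3 = 30.01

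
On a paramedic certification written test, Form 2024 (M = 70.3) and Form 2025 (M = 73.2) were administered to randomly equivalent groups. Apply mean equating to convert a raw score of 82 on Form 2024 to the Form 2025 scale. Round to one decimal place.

Mean equating: y = x + (M_Y − M_X) = 82 + (73.2 − 70.3) = 84.9

84.9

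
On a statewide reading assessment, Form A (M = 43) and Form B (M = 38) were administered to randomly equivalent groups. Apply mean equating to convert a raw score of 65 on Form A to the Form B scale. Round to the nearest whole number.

Mean equating: y = x + (M_Y − M_X) = 65 + (38 − 43) = 60

60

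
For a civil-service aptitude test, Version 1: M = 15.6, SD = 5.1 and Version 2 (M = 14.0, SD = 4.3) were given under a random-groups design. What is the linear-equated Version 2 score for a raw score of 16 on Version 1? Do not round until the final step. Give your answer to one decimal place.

Linear equating: y = (SD_Y/SD_X)(x − M_X) + M_Y
y = (4.3/5.1)(16 − 15.6) + 14.0
y = 0.843137 × 0.4 + 14.0 = 0.3373 + 14.0 = 14.3

14.3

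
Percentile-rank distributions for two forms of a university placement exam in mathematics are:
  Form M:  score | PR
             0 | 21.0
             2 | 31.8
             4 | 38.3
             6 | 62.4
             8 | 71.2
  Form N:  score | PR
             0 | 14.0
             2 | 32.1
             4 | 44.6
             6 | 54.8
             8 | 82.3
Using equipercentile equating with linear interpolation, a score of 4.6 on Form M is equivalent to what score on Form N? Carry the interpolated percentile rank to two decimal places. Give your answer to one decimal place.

PR of 4.6 on Form M: 38.3 + (4.6 − 4)/(6 − 4) × (62.4 − 38.3) = 45.53
On Form N, PR 45.53 falls between score 4 (PR 44.6) and 6 (PR 54.8).
Interpolate: 4 + (45.53 − 44.6)/(54.8 − 44.6) × (6 − 4) = 4.2

4.2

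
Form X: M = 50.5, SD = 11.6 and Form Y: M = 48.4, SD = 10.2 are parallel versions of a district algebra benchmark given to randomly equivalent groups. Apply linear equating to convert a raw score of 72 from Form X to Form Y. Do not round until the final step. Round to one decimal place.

67.3

Linear equating: y = (SD_Y/SD_X)(x − M_X) + M_Y
y = (10.2/11.6)(72 − 50.5) + 48.4
y = 0.879310 × 21.5 + 48.4 = 18.9052 + 48.4 = 67.3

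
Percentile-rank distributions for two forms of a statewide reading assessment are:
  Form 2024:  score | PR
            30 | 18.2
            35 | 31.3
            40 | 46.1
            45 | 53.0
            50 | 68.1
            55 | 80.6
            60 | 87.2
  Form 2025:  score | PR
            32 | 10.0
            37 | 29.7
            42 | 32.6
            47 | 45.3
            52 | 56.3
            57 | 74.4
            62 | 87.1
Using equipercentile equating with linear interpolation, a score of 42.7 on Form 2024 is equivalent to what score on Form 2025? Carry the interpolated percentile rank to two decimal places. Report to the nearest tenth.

PR of 42.7 on Form 2024: 46.1 + (42.7 − 40)/(45 − 40) × (53.0 − 46.1) = 49.83
On Form 2025, PR 49.83 falls between score 47 (PR 45.3) and 52 (PR 56.3).
Interpolate: 47 + (49.83 − 45.3)/(56.3 − 45.3) × (52 − 47) = 49.1

49.1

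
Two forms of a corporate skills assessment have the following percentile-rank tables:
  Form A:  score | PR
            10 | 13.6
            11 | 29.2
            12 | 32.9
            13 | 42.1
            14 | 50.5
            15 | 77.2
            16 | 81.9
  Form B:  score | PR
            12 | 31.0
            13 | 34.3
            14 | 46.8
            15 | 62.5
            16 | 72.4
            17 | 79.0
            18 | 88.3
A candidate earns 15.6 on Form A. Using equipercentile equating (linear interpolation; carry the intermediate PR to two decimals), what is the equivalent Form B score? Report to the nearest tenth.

17.1

PR of 15.6 on Form A: 77.2 + (15.6 − 15)/(16 − 15) × (81.9 − 77.2) = 80.02
On Form B, PR 80.02 falls between score 17 (PR 79.0) and 18 (PR 88.3).
Interpolate: 17 + (80.02 − 79.0)/(88.3 − 79.0) × (18 − 17) = 17.1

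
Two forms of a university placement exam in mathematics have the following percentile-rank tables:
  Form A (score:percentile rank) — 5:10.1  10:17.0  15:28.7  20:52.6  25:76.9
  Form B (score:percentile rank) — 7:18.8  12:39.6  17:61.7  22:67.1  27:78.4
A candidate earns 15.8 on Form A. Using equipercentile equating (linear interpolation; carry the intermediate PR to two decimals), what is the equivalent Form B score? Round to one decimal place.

10.3

PR of 15.8 on Form A: 28.7 + (15.8 − 15)/(20 − 15) × (52.6 − 28.7) = 32.52
On Form B, PR 32.52 falls between score 7 (PR 18.8) and 12 (PR 39.6).
Interpolate: 7 + (32.52 − 18.8)/(39.6 − 18.8) × (12 − 7) = 10.3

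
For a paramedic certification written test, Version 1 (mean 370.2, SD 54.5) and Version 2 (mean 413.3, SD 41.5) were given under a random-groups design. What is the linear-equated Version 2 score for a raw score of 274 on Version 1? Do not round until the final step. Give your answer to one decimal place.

Linear equating: y = (SD_Y/SD_X)(x − M_X) + M_Y
y = (41.5/54.5)(274 − 370.2) + 413.3
y = 0.761468 × -96.2 + 413.3 = -73.2532 + 413.3 = 340.0

340.0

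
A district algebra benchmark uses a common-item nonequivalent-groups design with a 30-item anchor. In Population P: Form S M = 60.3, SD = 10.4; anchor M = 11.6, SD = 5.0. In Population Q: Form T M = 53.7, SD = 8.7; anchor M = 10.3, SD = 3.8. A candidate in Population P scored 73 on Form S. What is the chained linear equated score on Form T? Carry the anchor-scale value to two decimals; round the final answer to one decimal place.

70.7

Form S → anchor (Population P): v = (5.0/10.4)(73 − 60.3) + 11.6 = 17.71
anchor → Form T (Population Q): y = (8.7/3.8)(17.71 − 10.3) + 53.7 = 70.7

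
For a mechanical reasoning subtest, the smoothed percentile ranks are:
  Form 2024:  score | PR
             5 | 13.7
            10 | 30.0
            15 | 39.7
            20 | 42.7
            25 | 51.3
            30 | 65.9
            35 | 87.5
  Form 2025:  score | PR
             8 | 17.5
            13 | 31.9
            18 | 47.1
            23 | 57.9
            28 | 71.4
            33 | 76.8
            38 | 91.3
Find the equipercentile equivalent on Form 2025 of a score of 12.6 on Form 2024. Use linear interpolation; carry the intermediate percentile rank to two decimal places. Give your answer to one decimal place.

14.0

PR of 12.6 on Form 2024: 30.0 + (12.6 − 10)/(15 − 10) × (39.7 − 30.0) = 35.04
On Form 2025, PR 35.04 falls between score 13 (PR 31.9) and 18 (PR 47.1).
Interpolate: 13 + (35.04 − 31.9)/(47.1 − 31.9) × (18 − 13) = 14.0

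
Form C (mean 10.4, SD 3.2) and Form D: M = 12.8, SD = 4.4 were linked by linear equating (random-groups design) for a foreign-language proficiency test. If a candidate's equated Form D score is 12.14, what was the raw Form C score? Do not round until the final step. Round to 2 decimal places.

Invert y = (SD_Y/SD_X)(x − M_X) + M_Y:
x = (SD_X/SD_Y)(y − M_Y) + M_X = (3.2/4.4)(12.14 − 12.8) + 10.4
x = 0.727273 × -0.660 + 10.4 = 9.92

9.92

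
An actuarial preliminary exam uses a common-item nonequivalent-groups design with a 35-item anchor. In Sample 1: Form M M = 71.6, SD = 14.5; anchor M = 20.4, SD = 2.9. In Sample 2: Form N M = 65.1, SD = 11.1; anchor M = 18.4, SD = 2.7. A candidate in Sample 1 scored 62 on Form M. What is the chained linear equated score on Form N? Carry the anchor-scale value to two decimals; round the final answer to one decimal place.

Form M → anchor (Sample 1): v = (2.9/14.5)(62 − 71.6) + 20.4 = 18.48
anchor → Form N (Sample 2): y = (11.1/2.7)(18.48 − 18.4) + 65.1 = 65.4

65.4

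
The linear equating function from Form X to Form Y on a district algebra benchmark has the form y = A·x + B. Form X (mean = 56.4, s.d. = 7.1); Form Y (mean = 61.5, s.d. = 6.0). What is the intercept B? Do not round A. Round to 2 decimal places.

13.84

A = SD_Y / SD_X = 6.0 / 7.1 = 0.845070
B = M_Y − A·M_X = 61.5 − 0.845070 × 56.4 = 13.84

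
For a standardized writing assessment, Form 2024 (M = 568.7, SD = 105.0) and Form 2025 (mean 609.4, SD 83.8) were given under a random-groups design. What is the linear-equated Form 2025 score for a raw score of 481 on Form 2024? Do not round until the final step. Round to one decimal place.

Linear equating: y = (SD_Y/SD_X)(x − M_X) + M_Y
y = (83.8/105.0)(481 − 568.7) + 609.4
y = 0.798095 × -87.7 + 609.4 = -69.9930 + 609.4 = 539.4

539.4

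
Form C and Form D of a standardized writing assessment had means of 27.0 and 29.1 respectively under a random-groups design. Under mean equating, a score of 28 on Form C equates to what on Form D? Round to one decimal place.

Mean equating: y = x + (M_Y − M_X) = 28 + (29.1 − 27.0) = 30.1

30.1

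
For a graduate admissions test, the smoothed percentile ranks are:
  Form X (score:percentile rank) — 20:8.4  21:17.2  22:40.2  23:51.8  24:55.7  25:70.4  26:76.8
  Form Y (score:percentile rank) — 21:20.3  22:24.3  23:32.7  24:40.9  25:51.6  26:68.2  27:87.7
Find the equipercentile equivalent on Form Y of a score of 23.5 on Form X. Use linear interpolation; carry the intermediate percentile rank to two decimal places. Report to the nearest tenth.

PR of 23.5 on Form X: 51.8 + (23.5 − 23)/(24 − 23) × (55.7 − 51.8) = 53.75
On Form Y, PR 53.75 falls between score 25 (PR 51.6) and 26 (PR 68.2).
Interpolate: 25 + (53.75 − 51.6)/(68.2 − 51.6) × (26 − 25) = 25.1

25.1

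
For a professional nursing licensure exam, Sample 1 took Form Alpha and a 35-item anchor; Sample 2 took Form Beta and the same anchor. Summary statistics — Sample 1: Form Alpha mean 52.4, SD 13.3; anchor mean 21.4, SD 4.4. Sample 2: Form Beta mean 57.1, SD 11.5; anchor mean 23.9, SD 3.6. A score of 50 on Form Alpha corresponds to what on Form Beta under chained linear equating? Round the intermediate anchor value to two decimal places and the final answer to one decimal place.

Form Alpha → anchor (Sample 1): v = (4.4/13.3)(50 − 52.4) + 21.4 = 20.61
anchor → Form Beta (Sample 2): y = (11.5/3.6)(20.61 − 23.9) + 57.1 = 46.6

46.6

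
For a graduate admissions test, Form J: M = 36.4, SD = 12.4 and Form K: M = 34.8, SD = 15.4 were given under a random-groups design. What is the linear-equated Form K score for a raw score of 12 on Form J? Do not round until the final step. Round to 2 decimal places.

Linear equating: y = (SD_Y/SD_X)(x − M_X) + M_Y
y = (15.4/12.4)(12 − 36.4) + 34.8
y = 1.241935 × -24.4 + 34.8 = -30.3032 + 34.8 = 4.50

4.50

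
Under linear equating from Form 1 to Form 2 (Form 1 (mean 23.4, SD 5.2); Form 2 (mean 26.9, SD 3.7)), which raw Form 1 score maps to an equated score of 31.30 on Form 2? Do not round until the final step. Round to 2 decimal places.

Invert y = (SD_Y/SD_X)(x − M_X) + M_Y:
x = (SD_X/SD_Y)(y − M_Y) + M_X = (5.2/3.7)(31.30 − 26.9) + 23.4
x = 1.405405 × 4.400 + 23.4 = 29.58

29.58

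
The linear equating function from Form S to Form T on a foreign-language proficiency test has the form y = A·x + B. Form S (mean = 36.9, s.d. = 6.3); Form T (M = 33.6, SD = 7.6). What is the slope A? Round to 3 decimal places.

1.206

A = SD_Y / SD_X = 7.6 / 6.3 = 1.206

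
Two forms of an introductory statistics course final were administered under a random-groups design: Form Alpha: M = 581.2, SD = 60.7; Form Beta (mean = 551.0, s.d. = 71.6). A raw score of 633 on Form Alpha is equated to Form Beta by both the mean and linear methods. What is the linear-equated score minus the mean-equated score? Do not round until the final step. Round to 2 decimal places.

9.30

Mean-equated: 633 + (551.0 − 581.2) = 602.80
Linear-equated: (71.6/60.7)(633 − 581.2) + 551.0 = 612.102
Difference = 612.102 − 602.80 = 9.30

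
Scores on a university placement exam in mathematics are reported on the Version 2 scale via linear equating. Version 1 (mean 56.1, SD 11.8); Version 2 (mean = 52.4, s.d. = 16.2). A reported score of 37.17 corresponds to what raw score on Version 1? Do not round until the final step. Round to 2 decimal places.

45.01

Invert y = (SD_Y/SD_X)(x − M_X) + M_Y:
x = (SD_X/SD_Y)(y − M_Y) + M_X = (11.8/16.2)(37.17 − 52.4) + 56.1
x = 0.728395 × -15.230 + 56.1 = 45.01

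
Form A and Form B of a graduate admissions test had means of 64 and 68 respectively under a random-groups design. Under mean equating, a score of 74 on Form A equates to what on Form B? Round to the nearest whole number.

78

Mean equating: y = x + (M_Y − M_X) = 74 + (68 − 64) = 78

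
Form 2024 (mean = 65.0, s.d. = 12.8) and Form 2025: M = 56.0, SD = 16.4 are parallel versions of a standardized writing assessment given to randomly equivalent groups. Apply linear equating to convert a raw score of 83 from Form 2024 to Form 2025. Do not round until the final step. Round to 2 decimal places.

79.06

Linear equating: y = (SD_Y/SD_X)(x − M_X) + M_Y
y = (16.4/12.8)(83 − 65.0) + 56.0
y = 1.281250 × 18.0 + 56.0 = 23.0625 + 56.0 = 79.06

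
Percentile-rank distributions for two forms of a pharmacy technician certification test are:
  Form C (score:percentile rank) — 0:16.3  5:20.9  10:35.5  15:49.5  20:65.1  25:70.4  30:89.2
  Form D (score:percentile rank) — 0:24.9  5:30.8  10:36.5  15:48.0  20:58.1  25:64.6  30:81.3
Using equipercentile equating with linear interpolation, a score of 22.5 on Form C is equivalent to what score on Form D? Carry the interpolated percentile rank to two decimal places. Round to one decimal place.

25.9

PR of 22.5 on Form C: 65.1 + (22.5 − 20)/(25 − 20) × (70.4 − 65.1) = 67.75
On Form D, PR 67.75 falls between score 25 (PR 64.6) and 30 (PR 81.3).
Interpolate: 25 + (67.75 − 64.6)/(81.3 − 64.6) × (30 − 25) = 25.9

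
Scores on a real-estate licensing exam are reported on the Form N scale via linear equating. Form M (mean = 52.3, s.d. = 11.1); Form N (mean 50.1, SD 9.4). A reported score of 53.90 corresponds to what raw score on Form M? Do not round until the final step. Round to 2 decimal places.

56.79

Invert y = (SD_Y/SD_X)(x − M_X) + M_Y:
x = (SD_X/SD_Y)(y − M_Y) + M_X = (11.1/9.4)(53.90 − 50.1) + 52.3
x = 1.180851 × 3.800 + 52.3 = 56.79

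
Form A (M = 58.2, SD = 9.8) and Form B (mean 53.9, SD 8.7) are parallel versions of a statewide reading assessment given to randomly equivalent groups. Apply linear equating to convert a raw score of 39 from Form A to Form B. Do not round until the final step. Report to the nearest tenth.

Linear equating: y = (SD_Y/SD_X)(x − M_X) + M_Y
y = (8.7/9.8)(39 − 58.2) + 53.9
y = 0.887755 × -19.2 + 53.9 = -17.0449 + 53.9 = 36.9

36.9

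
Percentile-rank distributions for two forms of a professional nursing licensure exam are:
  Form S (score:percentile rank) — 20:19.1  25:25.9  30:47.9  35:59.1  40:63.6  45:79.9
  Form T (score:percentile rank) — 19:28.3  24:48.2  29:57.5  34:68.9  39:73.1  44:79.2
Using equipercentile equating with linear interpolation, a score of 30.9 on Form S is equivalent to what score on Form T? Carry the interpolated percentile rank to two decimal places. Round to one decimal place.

24.9

PR of 30.9 on Form S: 47.9 + (30.9 − 30)/(35 − 30) × (59.1 − 47.9) = 49.92
On Form T, PR 49.92 falls between score 24 (PR 48.2) and 29 (PR 57.5).
Interpolate: 24 + (49.92 − 48.2)/(57.5 − 48.2) × (29 − 24) = 24.9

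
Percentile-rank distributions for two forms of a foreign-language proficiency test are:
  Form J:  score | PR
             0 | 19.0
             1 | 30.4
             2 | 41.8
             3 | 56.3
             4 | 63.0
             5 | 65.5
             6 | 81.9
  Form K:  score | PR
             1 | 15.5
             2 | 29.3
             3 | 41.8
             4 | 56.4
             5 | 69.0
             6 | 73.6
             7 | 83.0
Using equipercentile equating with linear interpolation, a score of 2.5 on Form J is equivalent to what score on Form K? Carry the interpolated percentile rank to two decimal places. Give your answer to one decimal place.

PR of 2.5 on Form J: 41.8 + (2.5 − 2)/(3 − 2) × (56.3 − 41.8) = 49.05
On Form K, PR 49.05 falls between score 3 (PR 41.8) and 4 (PR 56.4).
Interpolate: 3 + (49.05 − 41.8)/(56.4 − 41.8) × (4 − 3) = 3.5

3.5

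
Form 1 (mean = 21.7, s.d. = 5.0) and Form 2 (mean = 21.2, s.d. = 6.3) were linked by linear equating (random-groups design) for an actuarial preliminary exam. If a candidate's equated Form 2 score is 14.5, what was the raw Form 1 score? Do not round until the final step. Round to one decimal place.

Invert y = (SD_Y/SD_X)(x − M_X) + M_Y:
x = (SD_X/SD_Y)(y − M_Y) + M_X = (5.0/6.3)(14.5 − 21.2) + 21.7
x = 0.793651 × -6.700 + 21.7 = 16.4

16.4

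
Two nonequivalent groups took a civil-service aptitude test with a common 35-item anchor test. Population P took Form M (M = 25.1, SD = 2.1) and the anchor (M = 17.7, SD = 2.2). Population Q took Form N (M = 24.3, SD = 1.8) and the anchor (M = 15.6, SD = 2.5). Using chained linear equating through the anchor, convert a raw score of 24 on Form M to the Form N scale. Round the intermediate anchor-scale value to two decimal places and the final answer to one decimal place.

Form M → anchor (Population P): v = (2.2/2.1)(24 − 25.1) + 17.7 = 16.55
anchor → Form N (Population Q): y = (1.8/2.5)(16.55 − 15.6) + 24.3 = 25.0

25.0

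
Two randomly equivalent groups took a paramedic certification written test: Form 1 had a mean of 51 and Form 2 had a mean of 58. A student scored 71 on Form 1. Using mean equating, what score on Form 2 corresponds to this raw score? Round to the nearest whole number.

Mean equating: y = x + (M_Y − M_X) = 71 + (58 − 51) = 78

78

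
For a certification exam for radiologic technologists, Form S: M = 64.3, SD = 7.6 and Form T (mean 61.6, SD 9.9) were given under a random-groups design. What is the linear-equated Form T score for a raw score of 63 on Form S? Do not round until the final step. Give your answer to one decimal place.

Linear equating: y = (SD_Y/SD_X)(x − M_X) + M_Y
y = (9.9/7.6)(63 − 64.3) + 61.6
y = 1.302632 × -1.3 + 61.6 = -1.6934 + 61.6 = 59.9

59.9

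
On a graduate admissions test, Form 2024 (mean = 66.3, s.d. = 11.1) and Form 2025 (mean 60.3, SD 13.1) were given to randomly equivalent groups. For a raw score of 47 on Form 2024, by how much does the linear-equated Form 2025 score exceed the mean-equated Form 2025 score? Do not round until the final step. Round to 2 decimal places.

-3.48

Mean-equated: 47 + (60.3 − 66.3) = 41.00
Linear-equated: (13.1/11.1)(47 − 66.3) + 60.3 = 37.523
Difference = 37.523 − 41.00 = -3.48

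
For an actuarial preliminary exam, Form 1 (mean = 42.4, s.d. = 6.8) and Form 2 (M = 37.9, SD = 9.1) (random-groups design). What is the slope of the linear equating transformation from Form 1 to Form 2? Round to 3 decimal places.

1.338

A = SD_Y / SD_X = 9.1 / 6.8 = 1.338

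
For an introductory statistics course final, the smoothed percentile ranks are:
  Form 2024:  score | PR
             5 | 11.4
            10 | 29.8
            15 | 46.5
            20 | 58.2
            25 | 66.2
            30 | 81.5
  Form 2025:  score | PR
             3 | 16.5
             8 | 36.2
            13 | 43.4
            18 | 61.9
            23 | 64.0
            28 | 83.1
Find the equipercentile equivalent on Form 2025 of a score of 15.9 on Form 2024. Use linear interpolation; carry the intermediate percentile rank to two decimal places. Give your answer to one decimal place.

14.4

PR of 15.9 on Form 2024: 46.5 + (15.9 − 15)/(20 − 15) × (58.2 − 46.5) = 48.61
On Form 2025, PR 48.61 falls between score 13 (PR 43.4) and 18 (PR 61.9).
Interpolate: 13 + (48.61 − 43.4)/(61.9 − 43.4) × (18 − 13) = 14.4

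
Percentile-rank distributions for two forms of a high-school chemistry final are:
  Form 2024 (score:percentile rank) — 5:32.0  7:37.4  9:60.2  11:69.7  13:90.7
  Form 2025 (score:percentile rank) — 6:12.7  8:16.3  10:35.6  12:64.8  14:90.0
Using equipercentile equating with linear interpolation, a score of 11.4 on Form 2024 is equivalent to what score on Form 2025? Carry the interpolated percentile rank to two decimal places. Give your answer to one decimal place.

PR of 11.4 on Form 2024: 69.7 + (11.4 − 11)/(13 − 11) × (90.7 − 69.7) = 73.90
On Form 2025, PR 73.90 falls between score 12 (PR 64.8) and 14 (PR 90.0).
Interpolate: 12 + (73.90 − 64.8)/(90.0 − 64.8) × (14 − 12) = 12.7

12.7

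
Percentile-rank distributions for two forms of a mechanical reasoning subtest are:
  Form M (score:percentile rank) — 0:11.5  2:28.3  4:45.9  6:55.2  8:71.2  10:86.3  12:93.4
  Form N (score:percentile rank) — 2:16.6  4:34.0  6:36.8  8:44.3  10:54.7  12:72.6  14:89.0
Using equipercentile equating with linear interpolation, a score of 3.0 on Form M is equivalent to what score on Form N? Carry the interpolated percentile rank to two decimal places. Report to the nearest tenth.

PR of 3.0 on Form M: 28.3 + (3.0 − 2)/(4 − 2) × (45.9 − 28.3) = 37.10
On Form N, PR 37.10 falls between score 6 (PR 36.8) and 8 (PR 44.3).
Interpolate: 6 + (37.10 − 36.8)/(44.3 − 36.8) × (8 − 6) = 6.1

6.1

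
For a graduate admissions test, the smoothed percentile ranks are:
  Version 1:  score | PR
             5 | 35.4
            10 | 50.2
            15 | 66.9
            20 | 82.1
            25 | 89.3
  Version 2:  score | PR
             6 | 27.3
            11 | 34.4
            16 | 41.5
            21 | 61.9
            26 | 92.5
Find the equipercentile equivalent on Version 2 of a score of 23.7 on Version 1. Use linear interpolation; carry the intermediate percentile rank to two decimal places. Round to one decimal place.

PR of 23.7 on Version 1: 82.1 + (23.7 − 20)/(25 − 20) × (89.3 − 82.1) = 87.43
On Version 2, PR 87.43 falls between score 21 (PR 61.9) and 26 (PR 92.5).
Interpolate: 21 + (87.43 − 61.9)/(92.5 − 61.9) × (26 − 21) = 25.2

25.2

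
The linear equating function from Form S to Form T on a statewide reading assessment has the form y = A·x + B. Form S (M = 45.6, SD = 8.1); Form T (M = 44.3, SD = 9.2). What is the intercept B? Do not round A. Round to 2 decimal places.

A = SD_Y / SD_X = 9.2 / 8.1 = 1.135802
B = M_Y − A·M_X = 44.3 − 1.135802 × 45.6 = -7.49

-7.49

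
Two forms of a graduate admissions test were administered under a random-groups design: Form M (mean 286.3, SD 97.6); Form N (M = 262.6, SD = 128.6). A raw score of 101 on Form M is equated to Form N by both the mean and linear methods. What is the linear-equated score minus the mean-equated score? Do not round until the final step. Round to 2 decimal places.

Mean-equated: 101 + (262.6 − 286.3) = 77.30
Linear-equated: (128.6/97.6)(101 − 286.3) + 262.6 = 18.444
Difference = 18.444 − 77.30 = -58.86

-58.86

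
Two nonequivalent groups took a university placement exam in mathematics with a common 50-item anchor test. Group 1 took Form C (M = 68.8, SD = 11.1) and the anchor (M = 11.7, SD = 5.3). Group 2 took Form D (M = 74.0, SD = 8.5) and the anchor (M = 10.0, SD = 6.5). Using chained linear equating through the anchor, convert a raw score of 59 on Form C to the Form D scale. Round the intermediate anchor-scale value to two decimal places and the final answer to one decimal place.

Form C → anchor (Group 1): v = (5.3/11.1)(59 − 68.8) + 11.7 = 7.02
anchor → Form D (Group 2): y = (8.5/6.5)(7.02 − 10.0) + 74.0 = 70.1

70.1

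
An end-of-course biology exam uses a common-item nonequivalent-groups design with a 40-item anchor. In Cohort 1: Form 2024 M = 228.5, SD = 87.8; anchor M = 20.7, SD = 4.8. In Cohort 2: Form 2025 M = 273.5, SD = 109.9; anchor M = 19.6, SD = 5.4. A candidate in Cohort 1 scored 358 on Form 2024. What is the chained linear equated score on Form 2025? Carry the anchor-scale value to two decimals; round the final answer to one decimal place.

440.0

Form 2024 → anchor (Cohort 1): v = (4.8/87.8)(358 − 228.5) + 20.7 = 27.78
anchor → Form 2025 (Cohort 2): y = (109.9/5.4)(27.78 − 19.6) + 273.5 = 440.0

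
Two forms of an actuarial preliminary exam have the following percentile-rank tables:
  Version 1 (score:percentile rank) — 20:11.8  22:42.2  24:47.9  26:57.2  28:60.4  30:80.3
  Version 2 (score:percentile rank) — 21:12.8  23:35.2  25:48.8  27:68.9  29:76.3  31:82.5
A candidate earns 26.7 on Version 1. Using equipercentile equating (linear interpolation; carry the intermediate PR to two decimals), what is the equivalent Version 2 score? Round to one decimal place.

25.9

PR of 26.7 on Version 1: 57.2 + (26.7 − 26)/(28 − 26) × (60.4 − 57.2) = 58.32
On Version 2, PR 58.32 falls between score 25 (PR 48.8) and 27 (PR 68.9).
Interpolate: 25 + (58.32 − 48.8)/(68.9 − 48.8) × (27 − 25) = 25.9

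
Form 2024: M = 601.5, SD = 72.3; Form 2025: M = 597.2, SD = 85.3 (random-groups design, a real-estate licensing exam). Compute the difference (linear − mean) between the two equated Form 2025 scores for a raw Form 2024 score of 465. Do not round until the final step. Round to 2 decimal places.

-24.54

Mean-equated: 465 + (597.2 − 601.5) = 460.70
Linear-equated: (85.3/72.3)(465 − 601.5) + 597.2 = 436.156
Difference = 436.156 − 460.70 = -24.54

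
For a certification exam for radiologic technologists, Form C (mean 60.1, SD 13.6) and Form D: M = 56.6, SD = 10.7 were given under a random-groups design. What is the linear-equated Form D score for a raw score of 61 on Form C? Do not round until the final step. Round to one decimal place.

57.3

Linear equating: y = (SD_Y/SD_X)(x − M_X) + M_Y
y = (10.7/13.6)(61 − 60.1) + 56.6
y = 0.786765 × 0.9 + 56.6 = 0.7081 + 56.6 = 57.3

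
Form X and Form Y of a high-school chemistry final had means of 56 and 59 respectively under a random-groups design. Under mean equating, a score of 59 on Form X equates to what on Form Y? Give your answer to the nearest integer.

Mean equating: y = x + (M_Y − M_X) = 59 + (59 − 56) = 62

62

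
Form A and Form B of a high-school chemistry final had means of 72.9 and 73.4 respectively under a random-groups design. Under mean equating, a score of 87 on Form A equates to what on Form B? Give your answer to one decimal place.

87.5

Mean equating: y = x + (M_Y − M_X) = 87 + (73.4 − 72.9) = 87.5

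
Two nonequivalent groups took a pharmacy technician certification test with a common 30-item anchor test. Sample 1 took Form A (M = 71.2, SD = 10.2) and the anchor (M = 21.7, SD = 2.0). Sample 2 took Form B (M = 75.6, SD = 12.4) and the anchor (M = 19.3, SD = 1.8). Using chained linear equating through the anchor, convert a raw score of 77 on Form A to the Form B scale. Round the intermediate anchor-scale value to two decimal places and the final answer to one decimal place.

100.0

Form A → anchor (Sample 1): v = (2.0/10.2)(77 − 71.2) + 21.7 = 22.84
anchor → Form B (Sample 2): y = (12.4/1.8)(22.84 − 19.3) + 75.6 = 100.0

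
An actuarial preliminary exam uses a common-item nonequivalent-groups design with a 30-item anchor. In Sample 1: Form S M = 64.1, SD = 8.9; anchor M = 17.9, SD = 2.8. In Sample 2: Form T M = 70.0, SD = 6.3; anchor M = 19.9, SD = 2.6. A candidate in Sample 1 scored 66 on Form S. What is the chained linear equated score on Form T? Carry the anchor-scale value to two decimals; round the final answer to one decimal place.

66.6

Form S → anchor (Sample 1): v = (2.8/8.9)(66 − 64.1) + 17.9 = 18.50
anchor → Form T (Sample 2): y = (6.3/2.6)(18.50 − 19.9) + 70.0 = 66.6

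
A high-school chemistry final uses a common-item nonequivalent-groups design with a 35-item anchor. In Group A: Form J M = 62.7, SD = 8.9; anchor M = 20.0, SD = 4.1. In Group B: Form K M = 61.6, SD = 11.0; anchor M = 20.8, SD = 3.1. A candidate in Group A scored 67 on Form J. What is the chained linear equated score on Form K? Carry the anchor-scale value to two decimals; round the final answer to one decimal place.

Form J → anchor (Group A): v = (4.1/8.9)(67 − 62.7) + 20.0 = 21.98
anchor → Form K (Group B): y = (11.0/3.1)(21.98 − 20.8) + 61.6 = 65.8

65.8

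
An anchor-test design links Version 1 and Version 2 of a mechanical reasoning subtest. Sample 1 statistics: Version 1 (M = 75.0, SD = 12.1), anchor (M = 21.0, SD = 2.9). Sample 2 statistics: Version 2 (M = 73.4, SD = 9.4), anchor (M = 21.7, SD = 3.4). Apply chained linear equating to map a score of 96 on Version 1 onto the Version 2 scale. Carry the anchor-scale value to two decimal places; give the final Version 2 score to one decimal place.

85.4

Version 1 → anchor (Sample 1): v = (2.9/12.1)(96 − 75.0) + 21.0 = 26.03
anchor → Version 2 (Sample 2): y = (9.4/3.4)(26.03 − 21.7) + 73.4 = 85.4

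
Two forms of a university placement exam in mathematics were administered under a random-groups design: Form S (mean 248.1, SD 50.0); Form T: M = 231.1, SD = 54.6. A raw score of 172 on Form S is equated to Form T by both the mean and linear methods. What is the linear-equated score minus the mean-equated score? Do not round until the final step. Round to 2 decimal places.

Mean-equated: 172 + (231.1 − 248.1) = 155.00
Linear-equated: (54.6/50.0)(172 − 248.1) + 231.1 = 147.999
Difference = 147.999 − 155.00 = -7.00

-7.00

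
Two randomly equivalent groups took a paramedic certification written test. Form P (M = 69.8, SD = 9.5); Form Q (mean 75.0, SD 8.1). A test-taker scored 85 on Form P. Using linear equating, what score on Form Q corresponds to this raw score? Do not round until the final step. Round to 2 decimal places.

87.96

Linear equating: y = (SD_Y/SD_X)(x − M_X) + M_Y
y = (8.1/9.5)(85 − 69.8) + 75.0
y = 0.852632 × 15.2 + 75.0 = 12.9600 + 75.0 = 87.96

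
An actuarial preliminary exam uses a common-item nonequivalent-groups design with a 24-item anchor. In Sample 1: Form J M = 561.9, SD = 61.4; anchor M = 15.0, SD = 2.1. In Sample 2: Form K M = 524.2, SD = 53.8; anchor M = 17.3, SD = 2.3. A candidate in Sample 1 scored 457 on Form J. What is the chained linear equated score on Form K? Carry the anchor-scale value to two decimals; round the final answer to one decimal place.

386.4

Form J → anchor (Sample 1): v = (2.1/61.4)(457 − 561.9) + 15.0 = 11.41
anchor → Form K (Sample 2): y = (53.8/2.3)(11.41 − 17.3) + 524.2 = 386.4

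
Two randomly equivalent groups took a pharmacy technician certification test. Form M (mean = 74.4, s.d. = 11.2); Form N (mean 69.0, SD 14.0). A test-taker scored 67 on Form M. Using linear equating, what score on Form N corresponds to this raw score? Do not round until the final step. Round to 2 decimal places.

59.75

Linear equating: y = (SD_Y/SD_X)(x − M_X) + M_Y
y = (14.0/11.2)(67 − 74.4) + 69.0
y = 1.250000 × -7.4 + 69.0 = -9.2500 + 69.0 = 59.75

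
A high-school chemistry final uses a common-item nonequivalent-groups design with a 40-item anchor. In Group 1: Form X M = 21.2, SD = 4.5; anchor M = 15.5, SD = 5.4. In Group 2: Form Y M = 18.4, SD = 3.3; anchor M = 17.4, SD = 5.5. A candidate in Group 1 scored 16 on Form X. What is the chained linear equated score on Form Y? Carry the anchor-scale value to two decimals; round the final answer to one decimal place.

13.5

Form X → anchor (Group 1): v = (5.4/4.5)(16 − 21.2) + 15.5 = 9.26
anchor → Form Y (Group 2): y = (3.3/5.5)(9.26 − 17.4) + 18.4 = 13.5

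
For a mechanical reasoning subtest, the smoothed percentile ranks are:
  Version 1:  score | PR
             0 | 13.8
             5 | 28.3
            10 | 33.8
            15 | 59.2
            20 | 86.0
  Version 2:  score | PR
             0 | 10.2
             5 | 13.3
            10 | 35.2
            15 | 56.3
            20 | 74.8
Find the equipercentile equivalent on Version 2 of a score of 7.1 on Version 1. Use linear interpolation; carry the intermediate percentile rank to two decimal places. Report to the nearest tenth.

9.0

PR of 7.1 on Version 1: 28.3 + (7.1 − 5)/(10 − 5) × (33.8 − 28.3) = 30.61
On Version 2, PR 30.61 falls between score 5 (PR 13.3) and 10 (PR 35.2).
Interpolate: 5 + (30.61 − 13.3)/(35.2 − 13.3) × (10 − 5) = 9.0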